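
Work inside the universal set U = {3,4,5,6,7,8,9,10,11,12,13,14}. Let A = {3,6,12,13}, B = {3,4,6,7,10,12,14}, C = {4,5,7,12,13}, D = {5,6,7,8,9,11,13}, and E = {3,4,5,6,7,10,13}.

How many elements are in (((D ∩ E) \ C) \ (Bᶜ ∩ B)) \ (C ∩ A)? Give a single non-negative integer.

1

D ∩ E = {5,6,7,13}
(D ∩ E) \ C = {6}
Bᶜ = {5,8,9,11,13}
Bᶜ ∩ B = {}
((D ∩ E) \ C) \ (Bᶜ ∩ B) = {6}
C ∩ A = {12,13}
(((D ∩ E) \ C) \ (Bᶜ ∩ B)) \ (C ∩ A) = {6}
|(((D ∩ E) \ C) \ (Bᶜ ∩ B)) \ (C ∩ A)| = 1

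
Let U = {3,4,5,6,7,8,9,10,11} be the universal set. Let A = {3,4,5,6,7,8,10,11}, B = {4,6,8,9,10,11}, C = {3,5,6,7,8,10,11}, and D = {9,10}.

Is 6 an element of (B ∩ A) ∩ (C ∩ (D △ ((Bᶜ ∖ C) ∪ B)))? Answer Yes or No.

Yes

6 ∈ B and 6 ∈ A, so 6 ∈ B ∩ A
6 ∈ B, so 6 ∉ Bᶜ
6 ∉ Bᶜ and 6 ∈ C, so 6 ∉ Bᶜ ∖ C
6 ∉ (Bᶜ ∖ C) and 6 ∈ B, so 6 ∈ (Bᶜ ∖ C) ∪ B
6 ∉ D and 6 ∈ ((Bᶜ ∖ C) ∪ B), so 6 ∈ D △ ((Bᶜ ∖ C) ∪ B)
6 ∈ C and 6 ∈ (D △ ((Bᶜ ∖ C) ∪ B)), so 6 ∈ C ∩ (D △ ((Bᶜ ∖ C) ∪ B))
6 ∈ (B ∩ A) and 6 ∈ (C ∩ (D △ ((Bᶜ ∖ C) ∪ B))), so 6 ∈ (B ∩ A) ∩ (C ∩ (D △ ((Bᶜ ∖ C) ∪ B)))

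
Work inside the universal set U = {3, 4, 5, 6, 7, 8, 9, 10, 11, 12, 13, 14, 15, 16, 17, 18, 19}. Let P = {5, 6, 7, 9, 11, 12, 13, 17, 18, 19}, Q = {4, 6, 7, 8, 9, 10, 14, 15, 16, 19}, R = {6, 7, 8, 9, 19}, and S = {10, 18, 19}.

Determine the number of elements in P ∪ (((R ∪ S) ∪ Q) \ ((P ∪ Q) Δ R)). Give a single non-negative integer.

11

R ∪ S = {6, 7, 8, 9, 10, 18, 19}
(R ∪ S) ∪ Q = {4, 6, 7, 8, 9, 10, 14, 15, 16, 18, 19}
P ∪ Q = {4, 5, 6, 7, 8, 9, 10, 11, 12, 13, 14, 15, 16, 17, 18, 19}
(P ∪ Q) Δ R = {4, 5, 10, 11, 12, 13, 14, 15, 16, 17, 18}
((R ∪ S) ∪ Q) \ ((P ∪ Q) Δ R) = {6, 7, 8, 9, 19}
P ∪ (((R ∪ S) ∪ Q) \ ((P ∪ Q) Δ R)) = {5, 6, 7, 8, 9, 11, 12, 13, 17, 18, 19}
|P ∪ (((R ∪ S) ∪ Q) \ ((P ∪ Q) Δ R))| = 11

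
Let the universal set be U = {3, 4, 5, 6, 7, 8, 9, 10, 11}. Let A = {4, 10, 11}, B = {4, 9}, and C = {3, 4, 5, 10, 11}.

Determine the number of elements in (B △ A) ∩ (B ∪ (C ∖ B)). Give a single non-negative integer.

3

B △ A = {9, 10, 11}
C ∖ B = {3, 5, 10, 11}
B ∪ (C ∖ B) = {3, 4, 5, 9, 10, 11}
(B △ A) ∩ (B ∪ (C ∖ B)) = {9, 10, 11}
|(B △ A) ∩ (B ∪ (C ∖ B))| = 3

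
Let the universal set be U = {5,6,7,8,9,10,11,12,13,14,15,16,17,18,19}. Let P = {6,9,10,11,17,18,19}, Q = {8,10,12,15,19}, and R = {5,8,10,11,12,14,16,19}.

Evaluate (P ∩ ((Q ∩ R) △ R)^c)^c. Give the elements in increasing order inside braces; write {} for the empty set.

{5,7,8,11,12,13,14,15,16}

Q ∩ R = {8,10,12,19}
(Q ∩ R) △ R = {5,11,14,16}
((Q ∩ R) △ R)^c = {6,7,8,9,10,12,13,15,17,18,19}
P ∩ ((Q ∩ R) △ R)^c = {6,9,10,17,18,19}
(P ∩ ((Q ∩ R) △ R)^c)^c = {5,7,8,11,12,13,14,15,16}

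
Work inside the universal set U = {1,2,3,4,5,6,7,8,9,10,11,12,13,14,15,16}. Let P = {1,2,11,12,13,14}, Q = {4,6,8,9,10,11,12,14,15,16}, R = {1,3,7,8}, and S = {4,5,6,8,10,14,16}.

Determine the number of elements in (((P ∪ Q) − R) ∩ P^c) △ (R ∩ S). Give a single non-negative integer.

7

P ∪ Q = {1,2,4,6,8,9,10,11,12,13,14,15,16}
(P ∪ Q) − R = {2,4,6,9,10,11,12,13,14,15,16}
P^c = {3,4,5,6,7,8,9,10,15,16}
((P ∪ Q) − R) ∩ P^c = {4,6,9,10,15,16}
R ∩ S = {8}
(((P ∪ Q) − R) ∩ P^c) △ (R ∩ S) = {4,6,8,9,10,15,16}
|(((P ∪ Q) − R) ∩ P^c) △ (R ∩ S)| = 7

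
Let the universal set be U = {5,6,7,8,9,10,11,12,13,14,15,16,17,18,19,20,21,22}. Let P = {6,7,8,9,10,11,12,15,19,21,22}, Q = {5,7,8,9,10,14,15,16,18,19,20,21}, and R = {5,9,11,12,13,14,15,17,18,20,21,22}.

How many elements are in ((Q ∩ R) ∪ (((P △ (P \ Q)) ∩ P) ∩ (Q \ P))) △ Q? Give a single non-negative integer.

5

Q ∩ R = {5,9,14,15,18,20,21}
P \ Q = {6,11,12,22}
P △ (P \ Q) = {7,8,9,10,15,19,21}
(P △ (P \ Q)) ∩ P = {7,8,9,10,15,19,21}
Q \ P = {5,14,16,18,20}
((P △ (P \ Q)) ∩ P) ∩ (Q \ P) = {}
(Q ∩ R) ∪ (((P △ (P \ Q)) ∩ P) ∩ (Q \ P)) = {5,9,14,15,18,20,21}
((Q ∩ R) ∪ (((P △ (P \ Q)) ∩ P) ∩ (Q \ P))) △ Q = {7,8,10,16,19}
|((Q ∩ R) ∪ (((P △ (P \ Q)) ∩ P) ∩ (Q \ P))) △ Q| = 5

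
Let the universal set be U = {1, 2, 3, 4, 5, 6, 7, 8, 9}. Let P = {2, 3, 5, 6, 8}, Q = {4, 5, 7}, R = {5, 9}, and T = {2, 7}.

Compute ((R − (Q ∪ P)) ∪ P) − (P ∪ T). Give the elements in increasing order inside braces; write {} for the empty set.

{9}

Q ∪ P = {2, 3, 4, 5, 6, 7, 8}
R − (Q ∪ P) = {9}
(R − (Q ∪ P)) ∪ P = {2, 3, 5, 6, 8, 9}
P ∪ T = {2, 3, 5, 6, 7, 8}
((R − (Q ∪ P)) ∪ P) − (P ∪ T) = {9}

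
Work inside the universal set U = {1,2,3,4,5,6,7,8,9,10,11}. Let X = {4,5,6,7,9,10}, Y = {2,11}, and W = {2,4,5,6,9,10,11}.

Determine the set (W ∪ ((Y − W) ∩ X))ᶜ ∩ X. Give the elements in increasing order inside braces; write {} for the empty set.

Y − W = {}
(Y − W) ∩ X = {}
W ∪ ((Y − W) ∩ X) = {2,4,5,6,9,10,11}
(W ∪ ((Y − W) ∩ X))ᶜ = {1,3,7,8}
(W ∪ ((Y − W) ∩ X))ᶜ ∩ X = {7}

{7}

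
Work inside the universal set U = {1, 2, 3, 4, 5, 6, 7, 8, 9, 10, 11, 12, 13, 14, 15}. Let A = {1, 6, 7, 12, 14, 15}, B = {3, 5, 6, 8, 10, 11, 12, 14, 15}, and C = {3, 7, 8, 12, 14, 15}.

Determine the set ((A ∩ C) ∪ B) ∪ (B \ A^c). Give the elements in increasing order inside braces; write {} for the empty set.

{3, 5, 6, 7, 8, 10, 11, 12, 14, 15}

A ∩ C = {7, 12, 14, 15}
(A ∩ C) ∪ B = {3, 5, 6, 7, 8, 10, 11, 12, 14, 15}
A^c = {2, 3, 4, 5, 8, 9, 10, 11, 13}
B \ A^c = {6, 12, 14, 15}
((A ∩ C) ∪ B) ∪ (B \ A^c) = {3, 5, 6, 7, 8, 10, 11, 12, 14, 15}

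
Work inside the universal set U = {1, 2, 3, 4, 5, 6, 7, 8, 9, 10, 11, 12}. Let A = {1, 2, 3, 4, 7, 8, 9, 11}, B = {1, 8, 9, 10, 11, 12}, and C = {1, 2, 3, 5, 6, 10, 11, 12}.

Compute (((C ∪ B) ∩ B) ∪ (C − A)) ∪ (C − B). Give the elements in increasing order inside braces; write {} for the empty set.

{1, 2, 3, 5, 6, 8, 9, 10, 11, 12}

C ∪ B = {1, 2, 3, 5, 6, 8, 9, 10, 11, 12}
(C ∪ B) ∩ B = {1, 8, 9, 10, 11, 12}
C − A = {5, 6, 10, 12}
((C ∪ B) ∩ B) ∪ (C − A) = {1, 5, 6, 8, 9, 10, 11, 12}
C − B = {2, 3, 5, 6}
(((C ∪ B) ∩ B) ∪ (C − A)) ∪ (C − B) = {1, 2, 3, 5, 6, 8, 9, 10, 11, 12}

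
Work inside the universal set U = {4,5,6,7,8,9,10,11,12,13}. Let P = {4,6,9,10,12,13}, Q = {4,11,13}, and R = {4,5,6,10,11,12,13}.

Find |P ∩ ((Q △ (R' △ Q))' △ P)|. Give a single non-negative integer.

1

R' = {7,8,9}
R' △ Q = {4,7,8,9,11,13}
Q △ (R' △ Q) = {7,8,9}
(Q △ (R' △ Q))' = {4,5,6,10,11,12,13}
(Q △ (R' △ Q))' △ P = {5,9,11}
P ∩ ((Q △ (R' △ Q))' △ P) = {9}
|P ∩ ((Q △ (R' △ Q))' △ P)| = 1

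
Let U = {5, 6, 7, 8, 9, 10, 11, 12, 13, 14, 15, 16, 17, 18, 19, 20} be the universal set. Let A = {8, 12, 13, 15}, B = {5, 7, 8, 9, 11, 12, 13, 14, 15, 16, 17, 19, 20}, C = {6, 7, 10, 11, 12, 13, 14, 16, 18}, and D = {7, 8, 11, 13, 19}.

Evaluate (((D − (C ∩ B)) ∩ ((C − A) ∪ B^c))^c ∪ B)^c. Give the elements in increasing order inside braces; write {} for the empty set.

C ∩ B = {7, 11, 12, 13, 14, 16}
D − (C ∩ B) = {8, 19}
C − A = {6, 7, 10, 11, 14, 16, 18}
B^c = {6, 10, 18}
(C − A) ∪ B^c = {6, 7, 10, 11, 14, 16, 18}
(D − (C ∩ B)) ∩ ((C − A) ∪ B^c) = {}
((D − (C ∩ B)) ∩ ((C − A) ∪ B^c))^c = {5, 6, 7, 8, 9, 10, 11, 12, 13, 14, 15, 16, 17, 18, 19, 20}
((D − (C ∩ B)) ∩ ((C − A) ∪ B^c))^c ∪ B = {5, 6, 7, 8, 9, 10, 11, 12, 13, 14, 15, 16, 17, 18, 19, 20}
(((D − (C ∩ B)) ∩ ((C − A) ∪ B^c))^c ∪ B)^c = {}

{}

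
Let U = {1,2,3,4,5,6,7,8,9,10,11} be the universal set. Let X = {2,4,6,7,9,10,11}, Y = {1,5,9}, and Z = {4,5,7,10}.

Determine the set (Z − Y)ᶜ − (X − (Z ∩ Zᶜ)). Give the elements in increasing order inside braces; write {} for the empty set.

{1,3,5,8}

Z − Y = {4,7,10}
(Z − Y)ᶜ = {1,2,3,5,6,8,9,11}
Zᶜ = {1,2,3,6,8,9,11}
Z ∩ Zᶜ = {}
X − (Z ∩ Zᶜ) = {2,4,6,7,9,10,11}
(Z − Y)ᶜ − (X − (Z ∩ Zᶜ)) = {1,3,5,8}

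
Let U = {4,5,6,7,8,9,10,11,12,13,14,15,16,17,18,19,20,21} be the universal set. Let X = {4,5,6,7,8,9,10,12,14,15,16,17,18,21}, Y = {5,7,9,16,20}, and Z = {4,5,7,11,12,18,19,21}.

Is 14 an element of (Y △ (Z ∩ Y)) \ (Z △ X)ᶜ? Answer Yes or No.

14 ∉ Z and 14 ∉ Y, so 14 ∉ Z ∩ Y
14 ∉ Y and 14 ∉ (Z ∩ Y), so 14 ∉ Y △ (Z ∩ Y)
14 ∉ Z and 14 ∈ X, so 14 ∈ Z △ X
14 ∉ (Z △ X)ᶜ since 14 ∈ (Z △ X)
14 ∉ (Y △ (Z ∩ Y)) and 14 ∉ (Z △ X)ᶜ, so 14 ∉ (Y △ (Z ∩ Y)) \ (Z △ X)ᶜ

No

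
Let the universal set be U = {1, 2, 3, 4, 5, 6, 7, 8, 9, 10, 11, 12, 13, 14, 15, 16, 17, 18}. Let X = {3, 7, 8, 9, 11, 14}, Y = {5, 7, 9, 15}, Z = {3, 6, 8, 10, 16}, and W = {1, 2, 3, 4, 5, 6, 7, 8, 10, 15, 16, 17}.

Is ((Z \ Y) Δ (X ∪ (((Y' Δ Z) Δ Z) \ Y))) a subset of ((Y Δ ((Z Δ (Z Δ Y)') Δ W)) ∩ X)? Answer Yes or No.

Z \ Y = {3, 6, 8, 10, 16}
Y' = {1, 2, 3, 4, 6, 8, 10, 11, 12, 13, 14, 16, 17, 18}
Y' Δ Z = {1, 2, 4, 11, 12, 13, 14, 17, 18}
(Y' Δ Z) Δ Z = {1, 2, 3, 4, 6, 8, 10, 11, 12, 13, 14, 16, 17, 18}
((Y' Δ Z) Δ Z) \ Y = {1, 2, 3, 4, 6, 8, 10, 11, 12, 13, 14, 16, 17, 18}
X ∪ (((Y' Δ Z) Δ Z) \ Y) = {1, 2, 3, 4, 6, 7, 8, 9, 10, 11, 12, 13, 14, 16, 17, 18}
(Z \ Y) Δ (X ∪ (((Y' Δ Z) Δ Z) \ Y)) = {1, 2, 4, 7, 9, 11, 12, 13, 14, 17, 18}
Z Δ Y = {3, 5, 6, 7, 8, 9, 10, 15, 16}
(Z Δ Y)' = {1, 2, 4, 11, 12, 13, 14, 17, 18}
Z Δ (Z Δ Y)' = {1, 2, 3, 4, 6, 8, 10, 11, 12, 13, 14, 16, 17, 18}
(Z Δ (Z Δ Y)') Δ W = {5, 7, 11, 12, 13, 14, 15, 18}
Y Δ ((Z Δ (Z Δ Y)') Δ W) = {9, 11, 12, 13, 14, 18}
(Y Δ ((Z Δ (Z Δ Y)') Δ W)) ∩ X = {9, 11, 14}
1 ∈ (Z \ Y) Δ (X ∪ (((Y' Δ Z) Δ Z) \ Y)) but 1 ∉ (Y Δ ((Z Δ (Z Δ Y)') Δ W)) ∩ X, so the inclusion fails.

No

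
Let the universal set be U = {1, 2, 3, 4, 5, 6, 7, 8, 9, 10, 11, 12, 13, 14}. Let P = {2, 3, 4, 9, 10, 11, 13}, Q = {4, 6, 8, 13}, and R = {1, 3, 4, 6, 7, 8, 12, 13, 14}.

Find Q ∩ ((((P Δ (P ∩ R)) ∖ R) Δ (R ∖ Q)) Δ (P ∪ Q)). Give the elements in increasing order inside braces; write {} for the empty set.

P ∩ R = {3, 4, 13}
P Δ (P ∩ R) = {2, 9, 10, 11}
(P Δ (P ∩ R)) ∖ R = {2, 9, 10, 11}
R ∖ Q = {1, 3, 7, 12, 14}
((P Δ (P ∩ R)) ∖ R) Δ (R ∖ Q) = {1, 2, 3, 7, 9, 10, 11, 12, 14}
P ∪ Q = {2, 3, 4, 6, 8, 9, 10, 11, 13}
(((P Δ (P ∩ R)) ∖ R) Δ (R ∖ Q)) Δ (P ∪ Q) = {1, 4, 6, 7, 8, 12, 13, 14}
Q ∩ ((((P Δ (P ∩ R)) ∖ R) Δ (R ∖ Q)) Δ (P ∪ Q)) = {4, 6, 8, 13}

{4, 6, 8, 13}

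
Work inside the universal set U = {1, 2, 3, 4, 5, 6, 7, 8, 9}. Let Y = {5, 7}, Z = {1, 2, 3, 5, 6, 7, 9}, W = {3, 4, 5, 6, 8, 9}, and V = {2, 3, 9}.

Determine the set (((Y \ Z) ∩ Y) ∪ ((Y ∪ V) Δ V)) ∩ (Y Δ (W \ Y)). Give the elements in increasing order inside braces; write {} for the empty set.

Y \ Z = {}
(Y \ Z) ∩ Y = {}
Y ∪ V = {2, 3, 5, 7, 9}
(Y ∪ V) Δ V = {5, 7}
((Y \ Z) ∩ Y) ∪ ((Y ∪ V) Δ V) = {5, 7}
W \ Y = {3, 4, 6, 8, 9}
Y Δ (W \ Y) = {3, 4, 5, 6, 7, 8, 9}
(((Y \ Z) ∩ Y) ∪ ((Y ∪ V) Δ V)) ∩ (Y Δ (W \ Y)) = {5, 7}

{5, 7}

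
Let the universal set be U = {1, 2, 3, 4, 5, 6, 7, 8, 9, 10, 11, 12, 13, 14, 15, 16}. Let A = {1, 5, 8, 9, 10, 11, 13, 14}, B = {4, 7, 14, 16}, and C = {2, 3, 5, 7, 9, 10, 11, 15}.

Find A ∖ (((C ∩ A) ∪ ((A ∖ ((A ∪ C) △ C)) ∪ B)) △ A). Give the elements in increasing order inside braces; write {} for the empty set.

{5, 9, 10, 11, 14}

C ∩ A = {5, 9, 10, 11}
A ∪ C = {1, 2, 3, 5, 7, 8, 9, 10, 11, 13, 14, 15}
(A ∪ C) △ C = {1, 8, 13, 14}
A ∖ ((A ∪ C) △ C) = {5, 9, 10, 11}
(A ∖ ((A ∪ C) △ C)) ∪ B = {4, 5, 7, 9, 10, 11, 14, 16}
(C ∩ A) ∪ ((A ∖ ((A ∪ C) △ C)) ∪ B) = {4, 5, 7, 9, 10, 11, 14, 16}
((C ∩ A) ∪ ((A ∖ ((A ∪ C) △ C)) ∪ B)) △ A = {1, 4, 7, 8, 13, 16}
A ∖ (((C ∩ A) ∪ ((A ∖ ((A ∪ C) △ C)) ∪ B)) △ A) = {5, 9, 10, 11, 14}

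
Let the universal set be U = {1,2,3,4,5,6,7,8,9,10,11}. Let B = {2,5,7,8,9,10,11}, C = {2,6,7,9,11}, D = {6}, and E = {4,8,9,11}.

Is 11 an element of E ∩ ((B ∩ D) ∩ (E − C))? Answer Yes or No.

No

11 ∈ B and 11 ∉ D, so 11 ∉ B ∩ D
11 ∈ E and 11 ∈ C, so 11 ∉ E − C
11 ∉ (B ∩ D) and 11 ∉ (E − C), so 11 ∉ (B ∩ D) ∩ (E − C)
11 ∈ E and 11 ∉ ((B ∩ D) ∩ (E − C)), so 11 ∉ E ∩ ((B ∩ D) ∩ (E − C))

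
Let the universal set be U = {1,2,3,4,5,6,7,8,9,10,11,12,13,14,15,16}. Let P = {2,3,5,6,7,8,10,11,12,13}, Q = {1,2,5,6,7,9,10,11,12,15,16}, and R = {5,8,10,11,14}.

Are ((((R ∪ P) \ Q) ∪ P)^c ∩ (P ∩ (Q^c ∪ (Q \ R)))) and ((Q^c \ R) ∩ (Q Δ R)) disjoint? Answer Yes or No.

R ∪ P = {2,3,5,6,7,8,10,11,12,13,14}
(R ∪ P) \ Q = {3,8,13,14}
((R ∪ P) \ Q) ∪ P = {2,3,5,6,7,8,10,11,12,13,14}
(((R ∪ P) \ Q) ∪ P)^c = {1,4,9,15,16}
Q^c = {3,4,8,13,14}
Q \ R = {1,2,6,7,9,12,15,16}
Q^c ∪ (Q \ R) = {1,2,3,4,6,7,8,9,12,13,14,15,16}
P ∩ (Q^c ∪ (Q \ R)) = {2,3,6,7,8,12,13}
(((R ∪ P) \ Q) ∪ P)^c ∩ (P ∩ (Q^c ∪ (Q \ R))) = {}
Q^c \ R = {3,4,13}
Q Δ R = {1,2,6,7,8,9,12,14,15,16}
(Q^c \ R) ∩ (Q Δ R) = {}
{} and {} share no elements.

Yes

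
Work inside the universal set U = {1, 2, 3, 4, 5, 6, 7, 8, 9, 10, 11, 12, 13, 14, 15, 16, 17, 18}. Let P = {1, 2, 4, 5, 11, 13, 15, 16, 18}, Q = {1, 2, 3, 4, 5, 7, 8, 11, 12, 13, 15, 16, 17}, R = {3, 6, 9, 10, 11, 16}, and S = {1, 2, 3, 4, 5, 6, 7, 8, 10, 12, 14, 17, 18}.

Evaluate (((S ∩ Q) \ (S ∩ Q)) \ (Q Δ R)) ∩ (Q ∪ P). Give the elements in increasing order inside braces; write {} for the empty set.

S ∩ Q = {1, 2, 3, 4, 5, 7, 8, 12, 17}
(S ∩ Q) \ (S ∩ Q) = {}
Q Δ R = {1, 2, 4, 5, 6, 7, 8, 9, 10, 12, 13, 15, 17}
((S ∩ Q) \ (S ∩ Q)) \ (Q Δ R) = {}
Q ∪ P = {1, 2, 3, 4, 5, 7, 8, 11, 12, 13, 15, 16, 17, 18}
(((S ∩ Q) \ (S ∩ Q)) \ (Q Δ R)) ∩ (Q ∪ P) = {}

{}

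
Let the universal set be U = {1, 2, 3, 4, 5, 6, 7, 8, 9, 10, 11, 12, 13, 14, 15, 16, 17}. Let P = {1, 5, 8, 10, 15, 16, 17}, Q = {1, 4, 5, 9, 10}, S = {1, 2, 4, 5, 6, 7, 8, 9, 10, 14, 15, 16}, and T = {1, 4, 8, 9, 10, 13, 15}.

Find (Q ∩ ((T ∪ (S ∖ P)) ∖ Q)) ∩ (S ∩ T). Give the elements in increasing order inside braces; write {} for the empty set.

S ∖ P = {2, 4, 6, 7, 9, 14}
T ∪ (S ∖ P) = {1, 2, 4, 6, 7, 8, 9, 10, 13, 14, 15}
(T ∪ (S ∖ P)) ∖ Q = {2, 6, 7, 8, 13, 14, 15}
Q ∩ ((T ∪ (S ∖ P)) ∖ Q) = {}
S ∩ T = {1, 4, 8, 9, 10, 15}
(Q ∩ ((T ∪ (S ∖ P)) ∖ Q)) ∩ (S ∩ T) = {}

{}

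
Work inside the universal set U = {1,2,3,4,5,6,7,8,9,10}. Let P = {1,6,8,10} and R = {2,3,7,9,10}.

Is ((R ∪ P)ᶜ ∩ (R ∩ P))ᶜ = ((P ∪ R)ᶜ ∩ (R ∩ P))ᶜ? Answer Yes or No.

Yes

R ∪ P = {1,2,3,6,7,8,9,10}
(R ∪ P)ᶜ = {4,5}
R ∩ P = {10}
(R ∪ P)ᶜ ∩ (R ∩ P) = {}
((R ∪ P)ᶜ ∩ (R ∩ P))ᶜ = {1,2,3,4,5,6,7,8,9,10}
P ∪ R = {1,2,3,6,7,8,9,10}
(P ∪ R)ᶜ = {4,5}
(P ∪ R)ᶜ ∩ (R ∩ P) = {}
((P ∪ R)ᶜ ∩ (R ∩ P))ᶜ = {1,2,3,4,5,6,7,8,9,10}
Both equal {1,2,3,4,5,6,7,8,9,10}, so ((R ∪ P)ᶜ ∩ (R ∩ P))ᶜ = ((P ∪ R)ᶜ ∩ (R ∩ P))ᶜ.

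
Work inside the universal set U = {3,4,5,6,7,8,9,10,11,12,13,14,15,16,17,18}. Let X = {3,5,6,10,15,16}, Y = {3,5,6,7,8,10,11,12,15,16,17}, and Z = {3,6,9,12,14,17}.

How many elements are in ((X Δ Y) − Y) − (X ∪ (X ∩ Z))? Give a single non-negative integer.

X Δ Y = {7,8,11,12,17}
(X Δ Y) − Y = {}
X ∩ Z = {3,6}
X ∪ (X ∩ Z) = {3,5,6,10,15,16}
((X Δ Y) − Y) − (X ∪ (X ∩ Z)) = {}
|((X Δ Y) − Y) − (X ∪ (X ∩ Z))| = 0

0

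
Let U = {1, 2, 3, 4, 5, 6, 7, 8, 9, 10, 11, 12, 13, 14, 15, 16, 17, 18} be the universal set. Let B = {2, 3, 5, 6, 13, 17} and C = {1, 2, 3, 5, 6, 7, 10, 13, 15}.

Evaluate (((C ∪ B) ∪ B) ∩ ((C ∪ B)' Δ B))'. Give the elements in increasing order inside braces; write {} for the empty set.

{1, 4, 7, 8, 9, 10, 11, 12, 14, 15, 16, 18}

C ∪ B = {1, 2, 3, 5, 6, 7, 10, 13, 15, 17}
(C ∪ B) ∪ B = {1, 2, 3, 5, 6, 7, 10, 13, 15, 17}
(C ∪ B)' = {4, 8, 9, 11, 12, 14, 16, 18}
(C ∪ B)' Δ B = {2, 3, 4, 5, 6, 8, 9, 11, 12, 13, 14, 16, 17, 18}
((C ∪ B) ∪ B) ∩ ((C ∪ B)' Δ B) = {2, 3, 5, 6, 13, 17}
(((C ∪ B) ∪ B) ∩ ((C ∪ B)' Δ B))' = {1, 4, 7, 8, 9, 10, 11, 12, 14, 15, 16, 18}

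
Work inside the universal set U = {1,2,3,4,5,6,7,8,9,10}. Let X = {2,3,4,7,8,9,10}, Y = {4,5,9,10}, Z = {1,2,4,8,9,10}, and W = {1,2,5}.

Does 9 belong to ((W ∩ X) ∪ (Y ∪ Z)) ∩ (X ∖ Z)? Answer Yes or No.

No

9 ∉ W and 9 ∈ X, so 9 ∉ W ∩ X
9 ∈ Y and 9 ∈ Z, so 9 ∈ Y ∪ Z
9 ∉ (W ∩ X) and 9 ∈ (Y ∪ Z), so 9 ∈ (W ∩ X) ∪ (Y ∪ Z)
9 ∈ X and 9 ∈ Z, so 9 ∉ X ∖ Z
9 ∈ ((W ∩ X) ∪ (Y ∪ Z)) and 9 ∉ (X ∖ Z), so 9 ∉ ((W ∩ X) ∪ (Y ∪ Z)) ∩ (X ∖ Z)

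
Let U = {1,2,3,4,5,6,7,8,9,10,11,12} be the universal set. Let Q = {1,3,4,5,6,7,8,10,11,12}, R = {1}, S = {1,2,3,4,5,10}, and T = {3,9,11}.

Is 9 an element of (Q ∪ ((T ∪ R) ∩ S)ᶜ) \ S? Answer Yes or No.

9 ∈ T and 9 ∉ R, so 9 ∈ T ∪ R
9 ∈ (T ∪ R) and 9 ∉ S, so 9 ∉ (T ∪ R) ∩ S
9 ∈ ((T ∪ R) ∩ S)ᶜ since 9 ∉ ((T ∪ R) ∩ S)
9 ∉ Q and 9 ∈ ((T ∪ R) ∩ S)ᶜ, so 9 ∈ Q ∪ ((T ∪ R) ∩ S)ᶜ
9 ∈ (Q ∪ ((T ∪ R) ∩ S)ᶜ) and 9 ∉ S, so 9 ∈ (Q ∪ ((T ∪ R) ∩ S)ᶜ) \ S

Yes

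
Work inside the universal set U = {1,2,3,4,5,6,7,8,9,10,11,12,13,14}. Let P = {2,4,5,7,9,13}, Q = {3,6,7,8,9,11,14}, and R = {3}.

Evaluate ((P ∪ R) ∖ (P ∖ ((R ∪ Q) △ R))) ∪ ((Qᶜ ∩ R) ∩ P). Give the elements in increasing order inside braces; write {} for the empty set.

{3,7,9}

P ∪ R = {2,3,4,5,7,9,13}
R ∪ Q = {3,6,7,8,9,11,14}
(R ∪ Q) △ R = {6,7,8,9,11,14}
P ∖ ((R ∪ Q) △ R) = {2,4,5,13}
(P ∪ R) ∖ (P ∖ ((R ∪ Q) △ R)) = {3,7,9}
Qᶜ = {1,2,4,5,10,12,13}
Qᶜ ∩ R = {}
(Qᶜ ∩ R) ∩ P = {}
((P ∪ R) ∖ (P ∖ ((R ∪ Q) △ R))) ∪ ((Qᶜ ∩ R) ∩ P) = {3,7,9}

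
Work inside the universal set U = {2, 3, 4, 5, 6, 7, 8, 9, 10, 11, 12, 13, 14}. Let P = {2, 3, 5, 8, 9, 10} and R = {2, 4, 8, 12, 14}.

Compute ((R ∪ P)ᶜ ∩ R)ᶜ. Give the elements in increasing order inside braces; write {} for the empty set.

R ∪ P = {2, 3, 4, 5, 8, 9, 10, 12, 14}
(R ∪ P)ᶜ = {6, 7, 11, 13}
(R ∪ P)ᶜ ∩ R = {}
((R ∪ P)ᶜ ∩ R)ᶜ = {2, 3, 4, 5, 6, 7, 8, 9, 10, 11, 12, 13, 14}

{2, 3, 4, 5, 6, 7, 8, 9, 10, 11, 12, 13, 14}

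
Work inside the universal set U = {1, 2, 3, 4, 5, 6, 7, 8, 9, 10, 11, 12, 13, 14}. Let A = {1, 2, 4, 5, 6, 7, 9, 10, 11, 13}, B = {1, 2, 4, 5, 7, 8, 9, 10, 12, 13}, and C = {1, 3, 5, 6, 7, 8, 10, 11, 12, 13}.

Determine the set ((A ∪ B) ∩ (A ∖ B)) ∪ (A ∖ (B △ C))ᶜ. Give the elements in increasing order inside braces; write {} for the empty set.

{2, 3, 4, 6, 8, 9, 11, 12, 14}

A ∪ B = {1, 2, 4, 5, 6, 7, 8, 9, 10, 11, 12, 13}
A ∖ B = {6, 11}
(A ∪ B) ∩ (A ∖ B) = {6, 11}
B △ C = {2, 3, 4, 6, 9, 11}
A ∖ (B △ C) = {1, 5, 7, 10, 13}
(A ∖ (B △ C))ᶜ = {2, 3, 4, 6, 8, 9, 11, 12, 14}
((A ∪ B) ∩ (A ∖ B)) ∪ (A ∖ (B △ C))ᶜ = {2, 3, 4, 6, 8, 9, 11, 12, 14}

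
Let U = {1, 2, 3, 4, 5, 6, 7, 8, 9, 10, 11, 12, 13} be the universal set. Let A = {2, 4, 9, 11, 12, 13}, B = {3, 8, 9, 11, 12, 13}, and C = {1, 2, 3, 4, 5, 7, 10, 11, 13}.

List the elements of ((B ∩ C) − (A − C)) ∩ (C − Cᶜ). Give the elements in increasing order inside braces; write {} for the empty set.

{3, 11, 13}

B ∩ C = {3, 11, 13}
A − C = {9, 12}
(B ∩ C) − (A − C) = {3, 11, 13}
Cᶜ = {6, 8, 9, 12}
C − Cᶜ = {1, 2, 3, 4, 5, 7, 10, 11, 13}
((B ∩ C) − (A − C)) ∩ (C − Cᶜ) = {3, 11, 13}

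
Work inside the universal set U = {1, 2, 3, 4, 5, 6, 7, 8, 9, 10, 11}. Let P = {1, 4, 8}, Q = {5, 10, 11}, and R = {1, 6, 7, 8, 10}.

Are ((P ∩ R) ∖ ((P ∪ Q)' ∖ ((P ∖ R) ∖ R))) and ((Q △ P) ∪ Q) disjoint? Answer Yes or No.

P ∩ R = {1, 8}
P ∪ Q = {1, 4, 5, 8, 10, 11}
(P ∪ Q)' = {2, 3, 6, 7, 9}
P ∖ R = {4}
(P ∖ R) ∖ R = {4}
(P ∪ Q)' ∖ ((P ∖ R) ∖ R) = {2, 3, 6, 7, 9}
(P ∩ R) ∖ ((P ∪ Q)' ∖ ((P ∖ R) ∖ R)) = {1, 8}
Q △ P = {1, 4, 5, 8, 10, 11}
(Q △ P) ∪ Q = {1, 4, 5, 8, 10, 11}
1 lies in both, so they are not disjoint.

No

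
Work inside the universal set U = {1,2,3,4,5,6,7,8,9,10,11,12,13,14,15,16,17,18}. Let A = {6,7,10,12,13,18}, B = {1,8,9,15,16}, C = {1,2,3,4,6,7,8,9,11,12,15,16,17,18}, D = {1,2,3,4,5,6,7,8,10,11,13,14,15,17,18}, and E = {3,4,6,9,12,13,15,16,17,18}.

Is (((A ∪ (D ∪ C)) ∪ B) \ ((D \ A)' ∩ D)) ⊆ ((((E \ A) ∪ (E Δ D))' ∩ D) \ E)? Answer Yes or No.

No

D ∪ C = {1,2,3,4,5,6,7,8,9,10,11,12,13,14,15,16,17,18}
A ∪ (D ∪ C) = {1,2,3,4,5,6,7,8,9,10,11,12,13,14,15,16,17,18}
(A ∪ (D ∪ C)) ∪ B = {1,2,3,4,5,6,7,8,9,10,11,12,13,14,15,16,17,18}
D \ A = {1,2,3,4,5,8,11,14,15,17}
(D \ A)' = {6,7,9,10,12,13,16,18}
(D \ A)' ∩ D = {6,7,10,13,18}
((A ∪ (D ∪ C)) ∪ B) \ ((D \ A)' ∩ D) = {1,2,3,4,5,8,9,11,12,14,15,16,17}
E \ A = {3,4,9,15,16,17}
E Δ D = {1,2,5,7,8,9,10,11,12,14,16}
(E \ A) ∪ (E Δ D) = {1,2,3,4,5,7,8,9,10,11,12,14,15,16,17}
((E \ A) ∪ (E Δ D))' = {6,13,18}
((E \ A) ∪ (E Δ D))' ∩ D = {6,13,18}
(((E \ A) ∪ (E Δ D))' ∩ D) \ E = {}
1 ∈ ((A ∪ (D ∪ C)) ∪ B) \ ((D \ A)' ∩ D) but 1 ∉ (((E \ A) ∪ (E Δ D))' ∩ D) \ E, so the inclusion fails.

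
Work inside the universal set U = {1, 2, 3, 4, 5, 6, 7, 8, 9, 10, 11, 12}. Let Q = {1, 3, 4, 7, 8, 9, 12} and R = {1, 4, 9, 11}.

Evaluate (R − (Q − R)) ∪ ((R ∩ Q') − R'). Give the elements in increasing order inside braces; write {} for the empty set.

Q − R = {3, 7, 8, 12}
R − (Q − R) = {1, 4, 9, 11}
Q' = {2, 5, 6, 10, 11}
R ∩ Q' = {11}
R' = {2, 3, 5, 6, 7, 8, 10, 12}
(R ∩ Q') − R' = {11}
(R − (Q − R)) ∪ ((R ∩ Q') − R') = {1, 4, 9, 11}

{1, 4, 9, 11}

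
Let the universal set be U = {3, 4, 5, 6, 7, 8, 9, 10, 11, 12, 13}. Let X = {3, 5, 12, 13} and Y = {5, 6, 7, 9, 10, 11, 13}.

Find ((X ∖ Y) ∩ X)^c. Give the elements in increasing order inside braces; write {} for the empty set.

X ∖ Y = {3, 12}
(X ∖ Y) ∩ X = {3, 12}
((X ∖ Y) ∩ X)^c = {4, 5, 6, 7, 8, 9, 10, 11, 13}

{4, 5, 6, 7, 8, 9, 10, 11, 13}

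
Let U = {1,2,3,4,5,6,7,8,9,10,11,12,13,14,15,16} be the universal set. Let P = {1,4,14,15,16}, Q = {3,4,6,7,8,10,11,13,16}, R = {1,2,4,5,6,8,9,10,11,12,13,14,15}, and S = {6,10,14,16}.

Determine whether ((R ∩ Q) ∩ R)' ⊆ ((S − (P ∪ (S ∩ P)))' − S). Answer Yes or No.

R ∩ Q = {4,6,8,10,11,13}
(R ∩ Q) ∩ R = {4,6,8,10,11,13}
((R ∩ Q) ∩ R)' = {1,2,3,5,7,9,12,14,15,16}
S ∩ P = {14,16}
P ∪ (S ∩ P) = {1,4,14,15,16}
S − (P ∪ (S ∩ P)) = {6,10}
(S − (P ∪ (S ∩ P)))' = {1,2,3,4,5,7,8,9,11,12,13,14,15,16}
(S − (P ∪ (S ∩ P)))' − S = {1,2,3,4,5,7,8,9,11,12,13,15}
14 ∈ ((R ∩ Q) ∩ R)' but 14 ∉ (S − (P ∪ (S ∩ P)))' − S, so the inclusion fails.

No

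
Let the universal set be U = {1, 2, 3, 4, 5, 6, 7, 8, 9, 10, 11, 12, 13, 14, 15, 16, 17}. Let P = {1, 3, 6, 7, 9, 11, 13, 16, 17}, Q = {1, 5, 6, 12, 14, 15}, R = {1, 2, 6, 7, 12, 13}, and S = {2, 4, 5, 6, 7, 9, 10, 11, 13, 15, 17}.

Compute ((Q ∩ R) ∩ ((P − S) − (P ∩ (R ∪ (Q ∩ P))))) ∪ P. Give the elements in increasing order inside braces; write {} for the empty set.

Q ∩ R = {1, 6, 12}
P − S = {1, 3, 16}
Q ∩ P = {1, 6}
R ∪ (Q ∩ P) = {1, 2, 6, 7, 12, 13}
P ∩ (R ∪ (Q ∩ P)) = {1, 6, 7, 13}
(P − S) − (P ∩ (R ∪ (Q ∩ P))) = {3, 16}
(Q ∩ R) ∩ ((P − S) − (P ∩ (R ∪ (Q ∩ P)))) = {}
((Q ∩ R) ∩ ((P − S) − (P ∩ (R ∪ (Q ∩ P))))) ∪ P = {1, 3, 6, 7, 9, 11, 13, 16, 17}

{1, 3, 6, 7, 9, 11, 13, 16, 17}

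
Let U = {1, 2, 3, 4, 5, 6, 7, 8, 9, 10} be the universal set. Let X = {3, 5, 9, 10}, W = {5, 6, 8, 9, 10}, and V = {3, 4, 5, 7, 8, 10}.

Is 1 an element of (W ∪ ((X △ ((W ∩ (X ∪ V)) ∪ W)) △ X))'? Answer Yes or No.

Yes

1 ∉ X and 1 ∉ V, so 1 ∉ X ∪ V
1 ∉ W and 1 ∉ (X ∪ V), so 1 ∉ W ∩ (X ∪ V)
1 ∉ (W ∩ (X ∪ V)) and 1 ∉ W, so 1 ∉ (W ∩ (X ∪ V)) ∪ W
1 ∉ X and 1 ∉ ((W ∩ (X ∪ V)) ∪ W), so 1 ∉ X △ ((W ∩ (X ∪ V)) ∪ W)
1 ∉ (X △ ((W ∩ (X ∪ V)) ∪ W)) and 1 ∉ X, so 1 ∉ (X △ ((W ∩ (X ∪ V)) ∪ W)) △ X
1 ∉ W and 1 ∉ ((X △ ((W ∩ (X ∪ V)) ∪ W)) △ X), so 1 ∉ W ∪ ((X △ ((W ∩ (X ∪ V)) ∪ W)) △ X)
1 ∈ (W ∪ ((X △ ((W ∩ (X ∪ V)) ∪ W)) △ X))' since 1 ∉ (W ∪ ((X △ ((W ∩ (X ∪ V)) ∪ W)) △ X))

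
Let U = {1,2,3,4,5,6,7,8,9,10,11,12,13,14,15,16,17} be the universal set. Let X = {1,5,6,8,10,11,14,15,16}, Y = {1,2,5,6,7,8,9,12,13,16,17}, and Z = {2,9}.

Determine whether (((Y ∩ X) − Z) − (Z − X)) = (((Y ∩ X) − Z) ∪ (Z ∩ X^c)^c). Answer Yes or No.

No

Y ∩ X = {1,5,6,8,16}
(Y ∩ X) − Z = {1,5,6,8,16}
Z − X = {2,9}
((Y ∩ X) − Z) − (Z − X) = {1,5,6,8,16}
X^c = {2,3,4,7,9,12,13,17}
Z ∩ X^c = {2,9}
(Z ∩ X^c)^c = {1,3,4,5,6,7,8,10,11,12,13,14,15,16,17}
((Y ∩ X) − Z) ∪ (Z ∩ X^c)^c = {1,3,4,5,6,7,8,10,11,12,13,14,15,16,17}
3 ∈ ((Y ∩ X) − Z) ∪ (Z ∩ X^c)^c but 3 ∉ ((Y ∩ X) − Z) − (Z − X), so they differ.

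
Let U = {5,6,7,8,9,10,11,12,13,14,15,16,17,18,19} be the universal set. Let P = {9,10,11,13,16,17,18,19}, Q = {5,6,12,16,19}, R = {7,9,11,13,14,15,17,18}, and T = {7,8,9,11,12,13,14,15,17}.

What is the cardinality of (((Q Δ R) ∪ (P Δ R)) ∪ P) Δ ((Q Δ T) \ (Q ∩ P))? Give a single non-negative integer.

Q Δ R = {5,6,7,9,11,12,13,14,15,16,17,18,19}
P Δ R = {7,10,14,15,16,19}
(Q Δ R) ∪ (P Δ R) = {5,6,7,9,10,11,12,13,14,15,16,17,18,19}
((Q Δ R) ∪ (P Δ R)) ∪ P = {5,6,7,9,10,11,12,13,14,15,16,17,18,19}
Q Δ T = {5,6,7,8,9,11,13,14,15,16,17,19}
Q ∩ P = {16,19}
(Q Δ T) \ (Q ∩ P) = {5,6,7,8,9,11,13,14,15,17}
(((Q Δ R) ∪ (P Δ R)) ∪ P) Δ ((Q Δ T) \ (Q ∩ P)) = {8,10,12,16,18,19}
|(((Q Δ R) ∪ (P Δ R)) ∪ P) Δ ((Q Δ T) \ (Q ∩ P))| = 6

6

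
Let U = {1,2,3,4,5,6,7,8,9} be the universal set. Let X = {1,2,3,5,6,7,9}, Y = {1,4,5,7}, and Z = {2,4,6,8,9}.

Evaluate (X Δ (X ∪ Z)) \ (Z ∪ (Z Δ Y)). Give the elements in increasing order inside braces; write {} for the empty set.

{}

X ∪ Z = {1,2,3,4,5,6,7,8,9}
X Δ (X ∪ Z) = {4,8}
Z Δ Y = {1,2,5,6,7,8,9}
Z ∪ (Z Δ Y) = {1,2,4,5,6,7,8,9}
(X Δ (X ∪ Z)) \ (Z ∪ (Z Δ Y)) = {}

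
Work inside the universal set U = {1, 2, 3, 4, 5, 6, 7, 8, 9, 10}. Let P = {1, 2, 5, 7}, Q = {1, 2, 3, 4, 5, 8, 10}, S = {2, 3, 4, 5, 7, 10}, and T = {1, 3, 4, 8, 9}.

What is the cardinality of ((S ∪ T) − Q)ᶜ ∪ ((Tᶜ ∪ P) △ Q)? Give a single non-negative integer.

S ∪ T = {1, 2, 3, 4, 5, 7, 8, 9, 10}
(S ∪ T) − Q = {7, 9}
((S ∪ T) − Q)ᶜ = {1, 2, 3, 4, 5, 6, 8, 10}
Tᶜ = {2, 5, 6, 7, 10}
Tᶜ ∪ P = {1, 2, 5, 6, 7, 10}
(Tᶜ ∪ P) △ Q = {3, 4, 6, 7, 8}
((S ∪ T) − Q)ᶜ ∪ ((Tᶜ ∪ P) △ Q) = {1, 2, 3, 4, 5, 6, 7, 8, 10}
|((S ∪ T) − Q)ᶜ ∪ ((Tᶜ ∪ P) △ Q)| = 9

9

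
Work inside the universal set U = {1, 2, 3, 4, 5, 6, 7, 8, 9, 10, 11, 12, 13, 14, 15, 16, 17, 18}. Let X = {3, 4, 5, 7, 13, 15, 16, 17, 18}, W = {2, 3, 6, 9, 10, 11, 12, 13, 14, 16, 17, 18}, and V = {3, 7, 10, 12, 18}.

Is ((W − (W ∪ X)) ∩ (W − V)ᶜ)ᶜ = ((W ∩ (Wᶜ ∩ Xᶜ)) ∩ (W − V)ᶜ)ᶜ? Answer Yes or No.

W ∪ X = {2, 3, 4, 5, 6, 7, 9, 10, 11, 12, 13, 14, 15, 16, 17, 18}
W − (W ∪ X) = {}
W − V = {2, 6, 9, 11, 13, 14, 16, 17}
(W − V)ᶜ = {1, 3, 4, 5, 7, 8, 10, 12, 15, 18}
(W − (W ∪ X)) ∩ (W − V)ᶜ = {}
((W − (W ∪ X)) ∩ (W − V)ᶜ)ᶜ = {1, 2, 3, 4, 5, 6, 7, 8, 9, 10, 11, 12, 13, 14, 15, 16, 17, 18}
Wᶜ = {1, 4, 5, 7, 8, 15}
Xᶜ = {1, 2, 6, 8, 9, 10, 11, 12, 14}
Wᶜ ∩ Xᶜ = {1, 8}
W ∩ (Wᶜ ∩ Xᶜ) = {}
(W ∩ (Wᶜ ∩ Xᶜ)) ∩ (W − V)ᶜ = {}
((W ∩ (Wᶜ ∩ Xᶜ)) ∩ (W − V)ᶜ)ᶜ = {1, 2, 3, 4, 5, 6, 7, 8, 9, 10, 11, 12, 13, 14, 15, 16, 17, 18}
Both equal {1, 2, 3, 4, 5, 6, 7, 8, 9, 10, 11, 12, 13, 14, 15, 16, 17, 18}, so ((W − (W ∪ X)) ∩ (W − V)ᶜ)ᶜ = ((W ∩ (Wᶜ ∩ Xᶜ)) ∩ (W − V)ᶜ)ᶜ.

Yes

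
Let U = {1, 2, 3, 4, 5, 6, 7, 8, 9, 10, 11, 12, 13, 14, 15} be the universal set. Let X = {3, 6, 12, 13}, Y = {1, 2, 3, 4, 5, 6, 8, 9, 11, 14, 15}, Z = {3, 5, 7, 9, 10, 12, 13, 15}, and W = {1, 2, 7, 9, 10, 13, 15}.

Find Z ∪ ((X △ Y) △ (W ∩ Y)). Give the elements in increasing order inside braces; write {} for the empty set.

X △ Y = {1, 2, 4, 5, 8, 9, 11, 12, 13, 14, 15}
W ∩ Y = {1, 2, 9, 15}
(X △ Y) △ (W ∩ Y) = {4, 5, 8, 11, 12, 13, 14}
Z ∪ ((X △ Y) △ (W ∩ Y)) = {3, 4, 5, 7, 8, 9, 10, 11, 12, 13, 14, 15}

{3, 4, 5, 7, 8, 9, 10, 11, 12, 13, 14, 15}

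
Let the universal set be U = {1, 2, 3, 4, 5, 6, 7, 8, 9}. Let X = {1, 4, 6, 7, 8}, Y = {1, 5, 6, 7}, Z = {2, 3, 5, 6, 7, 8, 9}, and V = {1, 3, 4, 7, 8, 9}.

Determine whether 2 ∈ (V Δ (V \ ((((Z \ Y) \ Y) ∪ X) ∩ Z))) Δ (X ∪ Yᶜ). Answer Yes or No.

2 ∈ Z and 2 ∉ Y, so 2 ∈ Z \ Y
2 ∈ (Z \ Y) and 2 ∉ Y, so 2 ∈ (Z \ Y) \ Y
2 ∈ ((Z \ Y) \ Y) and 2 ∉ X, so 2 ∈ ((Z \ Y) \ Y) ∪ X
2 ∈ (((Z \ Y) \ Y) ∪ X) and 2 ∈ Z, so 2 ∈ (((Z \ Y) \ Y) ∪ X) ∩ Z
2 ∉ V and 2 ∈ ((((Z \ Y) \ Y) ∪ X) ∩ Z), so 2 ∉ V \ ((((Z \ Y) \ Y) ∪ X) ∩ Z)
2 ∉ V and 2 ∉ (V \ ((((Z \ Y) \ Y) ∪ X) ∩ Z)), so 2 ∉ V Δ (V \ ((((Z \ Y) \ Y) ∪ X) ∩ Z))
2 ∉ Y, so 2 ∈ Yᶜ
2 ∉ X and 2 ∈ Yᶜ, so 2 ∈ X ∪ Yᶜ
2 ∉ (V Δ (V \ ((((Z \ Y) \ Y) ∪ X) ∩ Z))) and 2 ∈ (X ∪ Yᶜ), so 2 ∈ (V Δ (V \ ((((Z \ Y) \ Y) ∪ X) ∩ Z))) Δ (X ∪ Yᶜ)

Yes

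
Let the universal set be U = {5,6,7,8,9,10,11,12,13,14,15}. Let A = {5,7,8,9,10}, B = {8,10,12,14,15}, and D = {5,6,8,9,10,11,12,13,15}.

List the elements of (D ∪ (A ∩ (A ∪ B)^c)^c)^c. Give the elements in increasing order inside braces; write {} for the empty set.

{}

A ∪ B = {5,7,8,9,10,12,14,15}
(A ∪ B)^c = {6,11,13}
A ∩ (A ∪ B)^c = {}
(A ∩ (A ∪ B)^c)^c = {5,6,7,8,9,10,11,12,13,14,15}
D ∪ (A ∩ (A ∪ B)^c)^c = {5,6,7,8,9,10,11,12,13,14,15}
(D ∪ (A ∩ (A ∪ B)^c)^c)^c = {}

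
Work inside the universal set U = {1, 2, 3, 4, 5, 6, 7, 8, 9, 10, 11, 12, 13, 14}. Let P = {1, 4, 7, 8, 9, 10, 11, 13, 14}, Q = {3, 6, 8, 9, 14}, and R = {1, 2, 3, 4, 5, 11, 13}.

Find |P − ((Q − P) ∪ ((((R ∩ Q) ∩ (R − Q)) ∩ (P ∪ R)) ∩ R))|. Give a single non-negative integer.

Q − P = {3, 6}
R ∩ Q = {3}
R − Q = {1, 2, 4, 5, 11, 13}
(R ∩ Q) ∩ (R − Q) = {}
P ∪ R = {1, 2, 3, 4, 5, 7, 8, 9, 10, 11, 13, 14}
((R ∩ Q) ∩ (R − Q)) ∩ (P ∪ R) = {}
(((R ∩ Q) ∩ (R − Q)) ∩ (P ∪ R)) ∩ R = {}
(Q − P) ∪ ((((R ∩ Q) ∩ (R − Q)) ∩ (P ∪ R)) ∩ R) = {3, 6}
P − ((Q − P) ∪ ((((R ∩ Q) ∩ (R − Q)) ∩ (P ∪ R)) ∩ R)) = {1, 4, 7, 8, 9, 10, 11, 13, 14}
|P − ((Q − P) ∪ ((((R ∩ Q) ∩ (R − Q)) ∩ (P ∪ R)) ∩ R))| = 9

9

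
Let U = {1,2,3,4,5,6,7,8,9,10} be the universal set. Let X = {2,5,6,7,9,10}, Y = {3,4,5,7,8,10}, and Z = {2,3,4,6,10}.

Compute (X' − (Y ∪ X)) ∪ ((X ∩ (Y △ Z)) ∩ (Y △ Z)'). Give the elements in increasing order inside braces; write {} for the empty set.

X' = {1,3,4,8}
Y ∪ X = {2,3,4,5,6,7,8,9,10}
X' − (Y ∪ X) = {1}
Y △ Z = {2,5,6,7,8}
X ∩ (Y △ Z) = {2,5,6,7}
(Y △ Z)' = {1,3,4,9,10}
(X ∩ (Y △ Z)) ∩ (Y △ Z)' = {}
(X' − (Y ∪ X)) ∪ ((X ∩ (Y △ Z)) ∩ (Y △ Z)') = {1}

{1}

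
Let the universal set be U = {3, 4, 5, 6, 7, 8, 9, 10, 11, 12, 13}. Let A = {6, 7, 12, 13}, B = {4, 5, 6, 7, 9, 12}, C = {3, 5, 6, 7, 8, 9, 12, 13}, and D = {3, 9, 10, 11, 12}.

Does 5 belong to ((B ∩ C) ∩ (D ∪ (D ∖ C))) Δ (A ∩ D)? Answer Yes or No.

5 ∈ B and 5 ∈ C, so 5 ∈ B ∩ C
5 ∉ D and 5 ∈ C, so 5 ∉ D ∖ C
5 ∉ D and 5 ∉ (D ∖ C), so 5 ∉ D ∪ (D ∖ C)
5 ∈ (B ∩ C) and 5 ∉ (D ∪ (D ∖ C)), so 5 ∉ (B ∩ C) ∩ (D ∪ (D ∖ C))
5 ∉ A and 5 ∉ D, so 5 ∉ A ∩ D
5 ∉ ((B ∩ C) ∩ (D ∪ (D ∖ C))) and 5 ∉ (A ∩ D), so 5 ∉ ((B ∩ C) ∩ (D ∪ (D ∖ C))) Δ (A ∩ D)

No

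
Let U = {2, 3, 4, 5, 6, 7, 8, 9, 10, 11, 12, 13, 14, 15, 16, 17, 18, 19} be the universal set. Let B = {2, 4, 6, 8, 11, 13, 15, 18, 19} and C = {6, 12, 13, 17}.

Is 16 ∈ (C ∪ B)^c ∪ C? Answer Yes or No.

16 ∉ C and 16 ∉ B, so 16 ∉ C ∪ B
16 ∈ (C ∪ B)^c since 16 ∉ (C ∪ B)
16 ∈ (C ∪ B)^c and 16 ∉ C, so 16 ∈ (C ∪ B)^c ∪ C

Yes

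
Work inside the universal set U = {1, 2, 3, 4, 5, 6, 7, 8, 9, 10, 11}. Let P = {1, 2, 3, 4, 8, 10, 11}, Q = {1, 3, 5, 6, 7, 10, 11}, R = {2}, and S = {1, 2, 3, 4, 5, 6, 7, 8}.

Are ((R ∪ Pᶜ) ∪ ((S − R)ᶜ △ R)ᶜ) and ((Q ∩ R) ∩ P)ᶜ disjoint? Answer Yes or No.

No

Pᶜ = {5, 6, 7, 9}
R ∪ Pᶜ = {2, 5, 6, 7, 9}
S − R = {1, 3, 4, 5, 6, 7, 8}
(S − R)ᶜ = {2, 9, 10, 11}
(S − R)ᶜ △ R = {9, 10, 11}
((S − R)ᶜ △ R)ᶜ = {1, 2, 3, 4, 5, 6, 7, 8}
(R ∪ Pᶜ) ∪ ((S − R)ᶜ △ R)ᶜ = {1, 2, 3, 4, 5, 6, 7, 8, 9}
Q ∩ R = {}
(Q ∩ R) ∩ P = {}
((Q ∩ R) ∩ P)ᶜ = {1, 2, 3, 4, 5, 6, 7, 8, 9, 10, 11}
1 lies in both, so they are not disjoint.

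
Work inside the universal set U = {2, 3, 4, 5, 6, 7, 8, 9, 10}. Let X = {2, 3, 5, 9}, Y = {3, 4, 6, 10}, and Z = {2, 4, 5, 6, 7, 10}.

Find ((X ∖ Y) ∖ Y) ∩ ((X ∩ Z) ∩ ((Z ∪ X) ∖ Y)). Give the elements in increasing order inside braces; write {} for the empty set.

{2, 5}

X ∖ Y = {2, 5, 9}
(X ∖ Y) ∖ Y = {2, 5, 9}
X ∩ Z = {2, 5}
Z ∪ X = {2, 3, 4, 5, 6, 7, 9, 10}
(Z ∪ X) ∖ Y = {2, 5, 7, 9}
(X ∩ Z) ∩ ((Z ∪ X) ∖ Y) = {2, 5}
((X ∖ Y) ∖ Y) ∩ ((X ∩ Z) ∩ ((Z ∪ X) ∖ Y)) = {2, 5}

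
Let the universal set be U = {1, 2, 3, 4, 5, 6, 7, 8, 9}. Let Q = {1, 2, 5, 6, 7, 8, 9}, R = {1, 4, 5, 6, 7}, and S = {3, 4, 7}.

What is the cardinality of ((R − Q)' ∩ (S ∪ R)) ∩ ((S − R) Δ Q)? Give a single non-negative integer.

5

R − Q = {4}
(R − Q)' = {1, 2, 3, 5, 6, 7, 8, 9}
S ∪ R = {1, 3, 4, 5, 6, 7}
(R − Q)' ∩ (S ∪ R) = {1, 3, 5, 6, 7}
S − R = {3}
(S − R) Δ Q = {1, 2, 3, 5, 6, 7, 8, 9}
((R − Q)' ∩ (S ∪ R)) ∩ ((S − R) Δ Q) = {1, 3, 5, 6, 7}
|((R − Q)' ∩ (S ∪ R)) ∩ ((S − R) Δ Q)| = 5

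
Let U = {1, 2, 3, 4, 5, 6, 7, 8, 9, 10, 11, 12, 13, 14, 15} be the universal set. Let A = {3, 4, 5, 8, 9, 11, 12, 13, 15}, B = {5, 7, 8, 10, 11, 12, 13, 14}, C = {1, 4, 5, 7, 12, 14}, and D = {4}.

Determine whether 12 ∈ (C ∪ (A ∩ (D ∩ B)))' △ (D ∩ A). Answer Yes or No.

No

12 ∉ D and 12 ∈ B, so 12 ∉ D ∩ B
12 ∈ A and 12 ∉ (D ∩ B), so 12 ∉ A ∩ (D ∩ B)
12 ∈ C and 12 ∉ (A ∩ (D ∩ B)), so 12 ∈ C ∪ (A ∩ (D ∩ B))
12 ∉ (C ∪ (A ∩ (D ∩ B)))' since 12 ∈ (C ∪ (A ∩ (D ∩ B)))
12 ∉ D and 12 ∈ A, so 12 ∉ D ∩ A
12 ∉ (C ∪ (A ∩ (D ∩ B)))' and 12 ∉ (D ∩ A), so 12 ∉ (C ∪ (A ∩ (D ∩ B)))' △ (D ∩ A)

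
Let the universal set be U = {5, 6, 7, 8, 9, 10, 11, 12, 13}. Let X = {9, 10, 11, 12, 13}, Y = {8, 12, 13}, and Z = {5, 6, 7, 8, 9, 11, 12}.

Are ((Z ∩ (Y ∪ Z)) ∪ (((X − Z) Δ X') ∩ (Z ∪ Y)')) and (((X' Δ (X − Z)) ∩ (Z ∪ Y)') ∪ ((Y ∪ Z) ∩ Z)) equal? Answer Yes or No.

Y ∪ Z = {5, 6, 7, 8, 9, 11, 12, 13}
Z ∩ (Y ∪ Z) = {5, 6, 7, 8, 9, 11, 12}
X − Z = {10, 13}
X' = {5, 6, 7, 8}
(X − Z) Δ X' = {5, 6, 7, 8, 10, 13}
Z ∪ Y = {5, 6, 7, 8, 9, 11, 12, 13}
(Z ∪ Y)' = {10}
((X − Z) Δ X') ∩ (Z ∪ Y)' = {10}
(Z ∩ (Y ∪ Z)) ∪ (((X − Z) Δ X') ∩ (Z ∪ Y)') = {5, 6, 7, 8, 9, 10, 11, 12}
X' Δ (X − Z) = {5, 6, 7, 8, 10, 13}
(X' Δ (X − Z)) ∩ (Z ∪ Y)' = {10}
(Y ∪ Z) ∩ Z = {5, 6, 7, 8, 9, 11, 12}
((X' Δ (X − Z)) ∩ (Z ∪ Y)') ∪ ((Y ∪ Z) ∩ Z) = {5, 6, 7, 8, 9, 10, 11, 12}
Both equal {5, 6, 7, 8, 9, 10, 11, 12}, so (Z ∩ (Y ∪ Z)) ∪ (((X − Z) Δ X') ∩ (Z ∪ Y)') = ((X' Δ (X − Z)) ∩ (Z ∪ Y)') ∪ ((Y ∪ Z) ∩ Z).

Yes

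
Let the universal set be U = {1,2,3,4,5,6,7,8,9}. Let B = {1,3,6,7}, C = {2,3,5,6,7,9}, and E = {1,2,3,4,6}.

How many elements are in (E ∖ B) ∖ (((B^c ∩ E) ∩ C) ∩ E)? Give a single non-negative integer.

E ∖ B = {2,4}
B^c = {2,4,5,8,9}
B^c ∩ E = {2,4}
(B^c ∩ E) ∩ C = {2}
((B^c ∩ E) ∩ C) ∩ E = {2}
(E ∖ B) ∖ (((B^c ∩ E) ∩ C) ∩ E) = {4}
|(E ∖ B) ∖ (((B^c ∩ E) ∩ C) ∩ E)| = 1

1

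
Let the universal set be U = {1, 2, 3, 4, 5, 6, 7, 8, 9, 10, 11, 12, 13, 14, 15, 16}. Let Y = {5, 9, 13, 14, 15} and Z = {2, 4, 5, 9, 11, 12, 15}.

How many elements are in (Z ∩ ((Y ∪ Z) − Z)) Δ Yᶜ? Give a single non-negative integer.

Y ∪ Z = {2, 4, 5, 9, 11, 12, 13, 14, 15}
(Y ∪ Z) − Z = {13, 14}
Z ∩ ((Y ∪ Z) − Z) = {}
Yᶜ = {1, 2, 3, 4, 6, 7, 8, 10, 11, 12, 16}
(Z ∩ ((Y ∪ Z) − Z)) Δ Yᶜ = {1, 2, 3, 4, 6, 7, 8, 10, 11, 12, 16}
|(Z ∩ ((Y ∪ Z) − Z)) Δ Yᶜ| = 11

11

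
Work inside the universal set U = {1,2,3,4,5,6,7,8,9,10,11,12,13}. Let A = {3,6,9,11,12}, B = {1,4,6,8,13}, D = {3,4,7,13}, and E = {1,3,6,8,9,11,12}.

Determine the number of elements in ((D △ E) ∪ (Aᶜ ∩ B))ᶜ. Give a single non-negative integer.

D △ E = {1,4,6,7,8,9,11,12,13}
Aᶜ = {1,2,4,5,7,8,10,13}
Aᶜ ∩ B = {1,4,8,13}
(D △ E) ∪ (Aᶜ ∩ B) = {1,4,6,7,8,9,11,12,13}
((D △ E) ∪ (Aᶜ ∩ B))ᶜ = {2,3,5,10}
|((D △ E) ∪ (Aᶜ ∩ B))ᶜ| = 4

4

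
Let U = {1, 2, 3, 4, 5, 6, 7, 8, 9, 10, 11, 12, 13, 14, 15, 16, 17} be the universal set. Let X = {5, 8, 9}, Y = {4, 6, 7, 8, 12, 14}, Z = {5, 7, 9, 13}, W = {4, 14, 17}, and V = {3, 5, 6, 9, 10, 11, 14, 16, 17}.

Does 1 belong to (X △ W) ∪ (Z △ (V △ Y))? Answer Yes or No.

No

1 ∉ X and 1 ∉ W, so 1 ∉ X △ W
1 ∉ V and 1 ∉ Y, so 1 ∉ V △ Y
1 ∉ Z and 1 ∉ (V △ Y), so 1 ∉ Z △ (V △ Y)
1 ∉ (X △ W) and 1 ∉ (Z △ (V △ Y)), so 1 ∉ (X △ W) ∪ (Z △ (V △ Y))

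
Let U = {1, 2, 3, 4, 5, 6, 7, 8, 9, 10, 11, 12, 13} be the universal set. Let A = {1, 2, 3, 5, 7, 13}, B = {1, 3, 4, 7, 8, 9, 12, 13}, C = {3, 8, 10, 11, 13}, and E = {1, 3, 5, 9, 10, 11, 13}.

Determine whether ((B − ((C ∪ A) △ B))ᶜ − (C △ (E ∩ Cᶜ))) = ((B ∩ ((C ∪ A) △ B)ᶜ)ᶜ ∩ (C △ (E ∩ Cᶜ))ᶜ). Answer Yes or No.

C ∪ A = {1, 2, 3, 5, 7, 8, 10, 11, 13}
(C ∪ A) △ B = {2, 4, 5, 9, 10, 11, 12}
B − ((C ∪ A) △ B) = {1, 3, 7, 8, 13}
(B − ((C ∪ A) △ B))ᶜ = {2, 4, 5, 6, 9, 10, 11, 12}
Cᶜ = {1, 2, 4, 5, 6, 7, 9, 12}
E ∩ Cᶜ = {1, 5, 9}
C △ (E ∩ Cᶜ) = {1, 3, 5, 8, 9, 10, 11, 13}
(B − ((C ∪ A) △ B))ᶜ − (C △ (E ∩ Cᶜ)) = {2, 4, 6, 12}
((C ∪ A) △ B)ᶜ = {1, 3, 6, 7, 8, 13}
B ∩ ((C ∪ A) △ B)ᶜ = {1, 3, 7, 8, 13}
(B ∩ ((C ∪ A) △ B)ᶜ)ᶜ = {2, 4, 5, 6, 9, 10, 11, 12}
(C △ (E ∩ Cᶜ))ᶜ = {2, 4, 6, 7, 12}
(B ∩ ((C ∪ A) △ B)ᶜ)ᶜ ∩ (C △ (E ∩ Cᶜ))ᶜ = {2, 4, 6, 12}
Both equal {2, 4, 6, 12}, so (B − ((C ∪ A) △ B))ᶜ − (C △ (E ∩ Cᶜ)) = (B ∩ ((C ∪ A) △ B)ᶜ)ᶜ ∩ (C △ (E ∩ Cᶜ))ᶜ.

Yes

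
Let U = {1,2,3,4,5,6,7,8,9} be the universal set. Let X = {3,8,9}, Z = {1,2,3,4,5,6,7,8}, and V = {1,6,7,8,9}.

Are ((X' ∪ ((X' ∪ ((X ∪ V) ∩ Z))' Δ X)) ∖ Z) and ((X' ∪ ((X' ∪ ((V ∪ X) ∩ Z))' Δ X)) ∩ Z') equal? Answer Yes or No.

Yes

X' = {1,2,4,5,6,7}
X ∪ V = {1,3,6,7,8,9}
(X ∪ V) ∩ Z = {1,3,6,7,8}
X' ∪ ((X ∪ V) ∩ Z) = {1,2,3,4,5,6,7,8}
(X' ∪ ((X ∪ V) ∩ Z))' = {9}
(X' ∪ ((X ∪ V) ∩ Z))' Δ X = {3,8}
X' ∪ ((X' ∪ ((X ∪ V) ∩ Z))' Δ X) = {1,2,3,4,5,6,7,8}
(X' ∪ ((X' ∪ ((X ∪ V) ∩ Z))' Δ X)) ∖ Z = {}
V ∪ X = {1,3,6,7,8,9}
(V ∪ X) ∩ Z = {1,3,6,7,8}
X' ∪ ((V ∪ X) ∩ Z) = {1,2,3,4,5,6,7,8}
(X' ∪ ((V ∪ X) ∩ Z))' = {9}
(X' ∪ ((V ∪ X) ∩ Z))' Δ X = {3,8}
X' ∪ ((X' ∪ ((V ∪ X) ∩ Z))' Δ X) = {1,2,3,4,5,6,7,8}
Z' = {9}
(X' ∪ ((X' ∪ ((V ∪ X) ∩ Z))' Δ X)) ∩ Z' = {}
Both equal {}, so (X' ∪ ((X' ∪ ((X ∪ V) ∩ Z))' Δ X)) ∖ Z = (X' ∪ ((X' ∪ ((V ∪ X) ∩ Z))' Δ X)) ∩ Z'.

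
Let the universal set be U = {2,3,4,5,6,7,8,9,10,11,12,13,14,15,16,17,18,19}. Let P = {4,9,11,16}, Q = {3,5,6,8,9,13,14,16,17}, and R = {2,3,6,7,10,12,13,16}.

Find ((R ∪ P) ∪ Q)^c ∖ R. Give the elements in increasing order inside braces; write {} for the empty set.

{15,18,19}

R ∪ P = {2,3,4,6,7,9,10,11,12,13,16}
(R ∪ P) ∪ Q = {2,3,4,5,6,7,8,9,10,11,12,13,14,16,17}
((R ∪ P) ∪ Q)^c = {15,18,19}
((R ∪ P) ∪ Q)^c ∖ R = {15,18,19}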